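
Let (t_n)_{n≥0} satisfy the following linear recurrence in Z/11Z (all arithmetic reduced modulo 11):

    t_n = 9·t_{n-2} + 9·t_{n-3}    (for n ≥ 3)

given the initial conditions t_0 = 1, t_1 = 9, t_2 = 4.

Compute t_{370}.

t_3 = 0·4 + 9·9 + 9·1 = 2
t_4 = 0·2 + 9·4 + 9·9 = 7
t_5 = 0·7 + 9·2 + 9·4 = 10
t_6 = 0·10 + 9·7 + 9·2 = 4
t_7 = 0·4 + 9·10 + 9·7 = 10
t_8 = 0·10 + 9·4 + 9·10 = 5
Continuing the recurrence:
  t_9 = 5;  t_10 = 3;  t_11 = 2;  t_12 = 6;  t_13 = 1;  t_14 = 6
  t_15 = 8;  t_16 = 8;  t_17 = 5;  t_18 = 1;  t_19 = 7;  t_20 = 10
  t_21 = 6;  t_22 = 10;  t_23 = 1;  t_24 = 1;  t_25 = 0;  t_26 = 7
  t_27 = 9;  t_28 = 8;  t_29 = 1;  t_30 = 10;  t_31 = 4;  t_32 = 0
  t_33 = 5;  t_34 = 3;  t_35 = 1;  t_36 = 6;  t_37 = 3;  t_38 = 8
  t_39 = 4;  t_40 = 0;  t_41 = 9;  t_42 = 3;  t_43 = 4;  t_44 = 9
  t_45 = 8;  t_46 = 7;  t_47 = 10;  t_48 = 3;  t_49 = 10;  t_50 = 7
  t_51 = 7;  t_52 = 10;  t_53 = 5;  t_54 = 10;  t_55 = 3;  t_56 = 3
  t_57 = 7;  t_58 = 10;  t_59 = 2;  t_60 = 10;  t_61 = 9;  t_62 = 9
  t_63 = 6;  t_64 = 8;  t_65 = 3;  t_66 = 5;  t_67 = 0;  t_68 = 6
  t_69 = 1;  t_70 = 10;  t_71 = 8;  t_72 = 0;  t_73 = 8;  t_74 = 6
  t_75 = 6;  t_76 = 5;  t_77 = 9;  t_78 = 0;  t_79 = 5;  t_80 = 4
  t_81 = 1;  t_82 = 4;  t_83 = 1;  t_84 = 1;  t_85 = 1;  t_86 = 7
  t_87 = 7;  t_88 = 6;  t_89 = 5;  t_90 = 7;  t_91 = 0;  t_92 = 9
  t_93 = 8;  t_94 = 4;  t_95 = 10;  t_96 = 9;  t_97 = 5;  t_98 = 6
  t_99 = 5;  t_100 = 0;  t_101 = 0;  t_102 = 1;  t_103 = 0;  t_104 = 9
  t_105 = 9;  t_106 = 4;  t_107 = 8;  t_108 = 7;  t_109 = 9;  t_110 = 3
  t_111 = 1;  t_112 = 9;  t_113 = 3;  t_114 = 2;  t_115 = 9;  t_116 = 1
  t_117 = 0;  t_118 = 2;  t_119 = 9;  t_120 = 7;  t_121 = 0;  t_122 = 1
  t_123 = 8;  t_124 = 9;  t_125 = 4;  t_126 = 10;  t_127 = 7;  t_128 = 5
  t_129 = 10;  t_130 = 9;  t_131 = 3;  t_132 = 6;  t_133 = 9;  t_134 = 4
  t_135 = 3;  t_136 = 7;  t_137 = 8;  t_138 = 2;  t_139 = 3;  t_140 = 2
  t_141 = 1;  t_142 = 1;  t_143 = 5;  t_144 = 7;  t_145 = 10;  t_146 = 9
  t_147 = 10;  t_148 = 6;  t_149 = 6;  t_150 = 1;  t_151 = 9;  t_152 = 8
  t_153 = 2;  t_154 = 10;  t_155 = 2;  t_156 = 9;  t_157 = 9;  t_158 = 0
  t_159 = 8;  t_160 = 4;  t_161 = 6;  t_162 = 9;  t_163 = 2;  t_164 = 3
  t_165 = 0;  t_166 = 1;  t_167 = 5;  t_168 = 9;  t_169 = 10;  t_170 = 5
  t_171 = 6;  t_172 = 3;  t_173 = 0;  t_174 = 4;  t_175 = 5;  t_176 = 3
  t_177 = 4;  t_178 = 6;  t_179 = 8;  t_180 = 2;  t_181 = 5;  t_182 = 2
  t_183 = 8;  t_184 = 8;  t_185 = 2;  t_186 = 1;  t_187 = 2;  t_188 = 5
  t_189 = 5;  t_190 = 8;  t_191 = 2;  t_192 = 7;  t_193 = 2;  t_194 = 4
  t_195 = 4;  t_196 = 10;  t_197 = 6;  t_198 = 5;  t_199 = 1;  t_200 = 0
  t_201 = 10;  t_202 = 9;  t_203 = 2;  t_204 = 6;  t_205 = 0;  t_206 = 6
  t_207 = 10;  t_208 = 10;  t_209 = 1;  t_210 = 4;  t_211 = 0;  t_212 = 1
  t_213 = 3;  t_214 = 9;  t_215 = 3;  t_216 = 9;  t_217 = 9;  t_218 = 9
  t_219 = 8;  t_220 = 8;  t_221 = 10;  t_222 = 1;  t_223 = 8;  t_224 = 0
  t_225 = 4;  t_226 = 6;  t_227 = 3;  t_228 = 2;  t_229 = 4;  t_230 = 1
  t_231 = 10;  t_232 = 1;  t_233 = 0;  t_234 = 0;  t_235 = 9;  t_236 = 0
  t_237 = 4;  t_238 = 4;  t_239 = 3;  t_240 = 6;  t_241 = 8;  t_242 = 4
  t_243 = 5;  t_244 = 9;  t_245 = 4;  t_246 = 5;  t_247 = 7;  t_248 = 4
  t_249 = 9;  t_250 = 0;  t_251 = 7;  t_252 = 4;  t_253 = 8;  t_254 = 0
  t_255 = 9;  t_256 = 6;  t_257 = 4;  t_258 = 3;  t_259 = 2;  t_260 = 8
  t_261 = 1;  t_262 = 2;  t_263 = 4;  t_264 = 5;  t_265 = 10;  t_266 = 4
  t_267 = 3;  t_268 = 5;  t_269 = 8;  t_270 = 6;  t_271 = 7;  t_272 = 5
  t_273 = 7;  t_274 = 9;  t_275 = 9;  t_276 = 1;  t_277 = 8;  t_278 = 2
  t_279 = 4;  t_280 = 2;  t_281 = 10;  t_282 = 10;  t_283 = 9;  t_284 = 4
  t_285 = 6;  t_286 = 7;  t_287 = 2;  t_288 = 7;  t_289 = 4;  t_290 = 4
  t_291 = 0;  t_292 = 6;  t_293 = 3;  t_294 = 10;  t_295 = 4;  t_296 = 7
  t_297 = 5;  t_298 = 0;  t_299 = 9;  t_300 = 1;  t_301 = 4;  t_302 = 2
  t_303 = 1;  t_304 = 10;  t_305 = 5;  t_306 = 0;  t_307 = 3;  t_308 = 1
  t_309 = 5;  t_310 = 3;  t_311 = 10;  t_312 = 6;  t_313 = 7;  t_314 = 1
  t_315 = 7;  t_316 = 6;  t_317 = 6;  t_318 = 7;  t_319 = 9;  t_320 = 7
  t_321 = 1;  t_322 = 1;  t_323 = 6;  t_324 = 7;  t_325 = 8;  t_326 = 7
  t_327 = 3;  t_328 = 3;  t_329 = 2;  t_330 = 10;  t_331 = 1;  t_332 = 9
  t_333 = 0;  t_334 = 2;  t_335 = 4;  t_336 = 7;  t_337 = 10;  t_338 = 0
  t_339 = 10;  t_340 = 2;  t_341 = 2;  t_342 = 9;  t_343 = 3;  t_344 = 0
  t_345 = 9;  t_346 = 5;  t_347 = 4;  t_348 = 5;  t_349 = 4;  t_350 = 4
  t_351 = 4;  t_352 = 6;  t_353 = 6;  t_354 = 2;  t_355 = 9;  t_356 = 6
  t_357 = 0;  t_358 = 3;  t_359 = 10;  t_360 = 5;  t_361 = 7;  t_362 = 3
  t_363 = 9;  t_364 = 2;  t_365 = 9;  t_366 = 0;  t_367 = 0;  t_368 = 4
t_369 = 0·4 + 9·0 + 9·0 = 0
t_370 = 0·0 + 9·4 + 9·0 = 3

3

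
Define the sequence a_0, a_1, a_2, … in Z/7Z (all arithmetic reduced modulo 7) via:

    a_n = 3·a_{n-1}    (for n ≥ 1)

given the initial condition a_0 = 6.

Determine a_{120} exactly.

a_1 = 3·6 = 4
a_2 = 3·4 = 5
a_3 = 3·5 = 1
a_4 = 3·1 = 3
a_5 = 3·3 = 2
a_6 = 3·2 = 6
(a_6) = (6) = (a_0), so the sequence has period 6.
120 ≡ 0 (mod 6), hence a_120 = a_0 = 6.

6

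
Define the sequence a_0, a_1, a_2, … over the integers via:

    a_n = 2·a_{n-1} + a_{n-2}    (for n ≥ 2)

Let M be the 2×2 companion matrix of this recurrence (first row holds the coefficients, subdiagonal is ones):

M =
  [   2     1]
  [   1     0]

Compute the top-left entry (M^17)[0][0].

2744210

(M^17)[0][0] is the top entry after applying M 17 times to the unit state (1, 0). Equivalently it is h_{18} for the auxiliary sequence (h_n) obeying the same recurrence with h_1 = 1 and h_i = 0 for 0 ≤ i < 1:
h_2 = 2·1 + 1·0 = 2
h_3 = 2·2 + 1·1 = 5
h_4 = 2·5 + 1·2 = 12
h_5 = 2·12 + 1·5 = 29
h_6 = 2·29 + 1·12 = 70
h_7 = 2·70 + 1·29 = 169
h_8 = 2·169 + 1·70 = 408
h_9 = 2·408 + 1·169 = 985
h_10 = 2·985 + 1·408 = 2378
h_11 = 2·2378 + 1·985 = 5741
h_12 = 2·5741 + 1·2378 = 13860
h_13 = 2·13860 + 1·5741 = 33461
h_14 = 2·33461 + 1·13860 = 80782
h_15 = 2·80782 + 1·33461 = 195025
h_16 = 2·195025 + 1·80782 = 470832
h_17 = 2·470832 + 1·195025 = 1136689
h_18 = 2·1136689 + 1·470832 = 2744210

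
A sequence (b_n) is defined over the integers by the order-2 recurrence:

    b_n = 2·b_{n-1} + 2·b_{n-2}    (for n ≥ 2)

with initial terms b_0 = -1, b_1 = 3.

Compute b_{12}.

113216

b_2 = 2·3 + 2·-1 = 4
b_3 = 2·4 + 2·3 = 14
b_4 = 2·14 + 2·4 = 36
b_5 = 2·36 + 2·14 = 100
b_6 = 2·100 + 2·36 = 272
b_7 = 2·272 + 2·100 = 744
b_8 = 2·744 + 2·272 = 2032
b_9 = 2·2032 + 2·744 = 5552
b_10 = 2·5552 + 2·2032 = 15168
b_11 = 2·15168 + 2·5552 = 41440
b_12 = 2·41440 + 2·15168 = 113216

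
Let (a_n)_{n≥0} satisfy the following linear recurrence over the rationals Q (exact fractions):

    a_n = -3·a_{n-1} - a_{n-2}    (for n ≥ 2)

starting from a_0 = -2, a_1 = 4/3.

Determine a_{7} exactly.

644/3

a_2 = -3·4/3 + -1·-2 = -2
a_3 = -3·-2 + -1·4/3 = 14/3
a_4 = -3·14/3 + -1·-2 = -12
a_5 = -3·-12 + -1·14/3 = 94/3
a_6 = -3·94/3 + -1·-12 = -82
a_7 = -3·-82 + -1·94/3 = 644/3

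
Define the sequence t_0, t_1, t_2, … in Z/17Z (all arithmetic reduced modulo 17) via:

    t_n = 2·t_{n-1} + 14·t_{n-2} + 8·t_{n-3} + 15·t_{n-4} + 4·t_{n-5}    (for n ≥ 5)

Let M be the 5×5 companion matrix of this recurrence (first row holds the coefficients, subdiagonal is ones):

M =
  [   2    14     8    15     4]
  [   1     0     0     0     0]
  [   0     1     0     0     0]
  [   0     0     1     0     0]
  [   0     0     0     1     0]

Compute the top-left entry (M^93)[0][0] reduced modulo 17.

(M^93)[0][0] is the top entry after applying M 93 times to the unit state (1, 0, 0, 0, 0). Equivalently it is h_{97} for the auxiliary sequence (h_n) obeying the same recurrence with h_4 = 1 and h_i = 0 for 0 ≤ i < 4:
h_5 = 2·1 + 14·0 + 8·0 + 15·0 + 4·0 = 2
h_6 = 2·2 + 14·1 + 8·0 + 15·0 + 4·0 = 1
h_7 = 2·1 + 14·2 + 8·1 + 15·0 + 4·0 = 4
h_8 = 2·4 + 14·1 + 8·2 + 15·1 + 4·0 = 2
h_9 = 2·2 + 14·4 + 8·1 + 15·2 + 4·1 = 0
h_10 = 2·0 + 14·2 + 8·4 + 15·1 + 4·2 = 15
h_11 = 2·15 + 14·0 + 8·2 + 15·4 + 4·1 = 8
h_12 = 2·8 + 14·15 + 8·0 + 15·2 + 4·4 = 0
h_13 = 2·0 + 14·8 + 8·15 + 15·0 + 4·2 = 2
h_14 = 2·2 + 14·0 + 8·8 + 15·15 + 4·0 = 4
h_15 = 2·4 + 14·2 + 8·0 + 15·8 + 4·15 = 12
h_16 = 2·12 + 14·4 + 8·2 + 15·0 + 4·8 = 9
h_17 = 2·9 + 14·12 + 8·4 + 15·2 + 4·0 = 10
h_18 = 2·10 + 14·9 + 8·12 + 15·4 + 4·2 = 4
h_19 = 2·4 + 14·10 + 8·9 + 15·12 + 4·4 = 8
h_20 = 2·8 + 14·4 + 8·10 + 15·9 + 4·12 = 12
h_21 = 2·12 + 14·8 + 8·4 + 15·10 + 4·9 = 14
h_22 = 2·14 + 14·12 + 8·8 + 15·4 + 4·10 = 3
h_23 = 2·3 + 14·14 + 8·12 + 15·8 + 4·4 = 9
h_24 = 2·9 + 14·3 + 8·14 + 15·12 + 4·8 = 10
h_25 = 2·10 + 14·9 + 8·3 + 15·14 + 4·12 = 3
h_26 = 2·3 + 14·10 + 8·9 + 15·3 + 4·14 = 13
h_27 = 2·13 + 14·3 + 8·10 + 15·9 + 4·3 = 6
h_28 = 2·6 + 14·13 + 8·3 + 15·10 + 4·9 = 13
h_29 = 2·13 + 14·6 + 8·13 + 15·3 + 4·10 = 10
h_30 = 2·10 + 14·13 + 8·6 + 15·13 + 4·3 = 15
h_31 = 2·15 + 14·10 + 8·13 + 15·6 + 4·13 = 8
h_32 = 2·8 + 14·15 + 8·10 + 15·13 + 4·6 = 15
h_33 = 2·15 + 14·8 + 8·15 + 15·10 + 4·13 = 5
h_34 = 2·5 + 14·15 + 8·8 + 15·15 + 4·10 = 5
h_35 = 2·5 + 14·5 + 8·15 + 15·8 + 4·15 = 6
h_36 = 2·6 + 14·5 + 8·5 + 15·15 + 4·8 = 5
h_37 = 2·5 + 14·6 + 8·5 + 15·5 + 4·15 = 14
h_38 = 2·14 + 14·5 + 8·6 + 15·5 + 4·5 = 3
h_39 = 2·3 + 14·14 + 8·5 + 15·6 + 4·5 = 12
h_40 = 2·12 + 14·3 + 8·14 + 15·5 + 4·6 = 5
h_41 = 2·5 + 14·12 + 8·3 + 15·14 + 4·5 = 7
h_42 = 2·7 + 14·5 + 8·12 + 15·3 + 4·14 = 9
h_43 = 2·9 + 14·7 + 8·5 + 15·12 + 4·3 = 8
h_44 = 2·8 + 14·9 + 8·7 + 15·5 + 4·12 = 15
h_45 = 2·15 + 14·8 + 8·9 + 15·7 + 4·5 = 16
h_46 = 2·16 + 14·15 + 8·8 + 15·9 + 4·7 = 10
h_47 = 2·10 + 14·16 + 8·15 + 15·8 + 4·9 = 10
h_48 = 2·10 + 14·10 + 8·16 + 15·15 + 4·8 = 1
h_49 = 2·1 + 14·10 + 8·10 + 15·16 + 4·15 = 12
h_50 = 2·12 + 14·1 + 8·10 + 15·10 + 4·16 = 9
h_51 = 2·9 + 14·12 + 8·1 + 15·10 + 4·10 = 10
h_52 = 2·10 + 14·9 + 8·12 + 15·1 + 4·10 = 8
h_53 = 2·8 + 14·10 + 8·9 + 15·12 + 4·1 = 4
h_54 = 2·4 + 14·8 + 8·10 + 15·9 + 4·12 = 9
h_55 = 2·9 + 14·4 + 8·8 + 15·10 + 4·9 = 1
h_56 = 2·1 + 14·9 + 8·4 + 15·8 + 4·10 = 14
h_57 = 2·14 + 14·1 + 8·9 + 15·4 + 4·8 = 2
h_58 = 2·2 + 14·14 + 8·1 + 15·9 + 4·4 = 2
h_59 = 2·2 + 14·2 + 8·14 + 15·1 + 4·9 = 8
h_60 = 2·8 + 14·2 + 8·2 + 15·14 + 4·1 = 2
h_61 = 2·2 + 14·8 + 8·2 + 15·2 + 4·14 = 14
h_62 = 2·14 + 14·2 + 8·8 + 15·2 + 4·2 = 5
h_63 = 2·5 + 14·14 + 8·2 + 15·8 + 4·2 = 10
h_64 = 2·10 + 14·5 + 8·14 + 15·2 + 4·8 = 9
h_65 = 2·9 + 14·10 + 8·5 + 15·14 + 4·2 = 8
h_66 = 2·8 + 14·9 + 8·10 + 15·5 + 4·14 = 13
h_67 = 2·13 + 14·8 + 8·9 + 15·10 + 4·5 = 6
h_68 = 2·6 + 14·13 + 8·8 + 15·9 + 4·10 = 8
h_69 = 2·8 + 14·6 + 8·13 + 15·8 + 4·9 = 3
h_70 = 2·3 + 14·8 + 8·6 + 15·13 + 4·8 = 2
h_71 = 2·2 + 14·3 + 8·8 + 15·6 + 4·13 = 14
h_72 = 2·14 + 14·2 + 8·3 + 15·8 + 4·6 = 3
h_73 = 2·3 + 14·14 + 8·2 + 15·3 + 4·8 = 6
h_74 = 2·6 + 14·3 + 8·14 + 15·2 + 4·3 = 4
h_75 = 2·4 + 14·6 + 8·3 + 15·14 + 4·2 = 11
h_76 = 2·11 + 14·4 + 8·6 + 15·3 + 4·14 = 6
h_77 = 2·6 + 14·11 + 8·4 + 15·6 + 4·3 = 11
h_78 = 2·11 + 14·6 + 8·11 + 15·4 + 4·6 = 6
h_79 = 2·6 + 14·11 + 8·6 + 15·11 + 4·4 = 4
h_80 = 2·4 + 14·6 + 8·11 + 15·6 + 4·11 = 8
h_81 = 2·8 + 14·4 + 8·6 + 15·11 + 4·6 = 3
h_82 = 2·3 + 14·8 + 8·4 + 15·6 + 4·11 = 12
h_83 = 2·12 + 14·3 + 8·8 + 15·4 + 4·6 = 10
h_84 = 2·10 + 14·12 + 8·3 + 15·8 + 4·4 = 8
h_85 = 2·8 + 14·10 + 8·12 + 15·3 + 4·8 = 6
h_86 = 2·6 + 14·8 + 8·10 + 15·12 + 4·3 = 5
h_87 = 2·5 + 14·6 + 8·8 + 15·10 + 4·12 = 16
h_88 = 2·16 + 14·5 + 8·6 + 15·8 + 4·10 = 4
h_89 = 2·4 + 14·16 + 8·5 + 15·6 + 4·8 = 3
h_90 = 2·3 + 14·4 + 8·16 + 15·5 + 4·6 = 0
h_91 = 2·0 + 14·3 + 8·4 + 15·16 + 4·5 = 11
h_92 = 2·11 + 14·0 + 8·3 + 15·4 + 4·16 = 0
h_93 = 2·0 + 14·11 + 8·0 + 15·3 + 4·4 = 11
h_94 = 2·11 + 14·0 + 8·11 + 15·0 + 4·3 = 3
h_95 = 2·3 + 14·11 + 8·0 + 15·11 + 4·0 = 2
h_96 = 2·2 + 14·3 + 8·11 + 15·0 + 4·11 = 8
h_97 = 2·8 + 14·2 + 8·3 + 15·11 + 4·0 = 12

12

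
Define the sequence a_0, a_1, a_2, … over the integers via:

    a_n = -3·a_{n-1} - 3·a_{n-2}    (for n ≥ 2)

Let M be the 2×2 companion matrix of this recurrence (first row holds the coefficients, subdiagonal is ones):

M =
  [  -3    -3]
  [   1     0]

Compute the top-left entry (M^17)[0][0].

0

(M^17)[0][0] is the top entry after applying M 17 times to the unit state (1, 0). Equivalently it is h_{18} for the auxiliary sequence (h_n) obeying the same recurrence with h_1 = 1 and h_i = 0 for 0 ≤ i < 1:
h_2 = -3·1 + -3·0 = -3
h_3 = -3·-3 + -3·1 = 6
h_4 = -3·6 + -3·-3 = -9
h_5 = -3·-9 + -3·6 = 9
h_6 = -3·9 + -3·-9 = 0
h_7 = -3·0 + -3·9 = -27
h_8 = -3·-27 + -3·0 = 81
h_9 = -3·81 + -3·-27 = -162
h_10 = -3·-162 + -3·81 = 243
h_11 = -3·243 + -3·-162 = -243
h_12 = -3·-243 + -3·243 = 0
h_13 = -3·0 + -3·-243 = 729
h_14 = -3·729 + -3·0 = -2187
h_15 = -3·-2187 + -3·729 = 4374
h_16 = -3·4374 + -3·-2187 = -6561
h_17 = -3·-6561 + -3·4374 = 6561
h_18 = -3·6561 + -3·-6561 = 0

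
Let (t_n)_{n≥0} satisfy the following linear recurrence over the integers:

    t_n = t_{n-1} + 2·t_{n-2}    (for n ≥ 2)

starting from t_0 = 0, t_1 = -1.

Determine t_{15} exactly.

t_2 = 1·-1 + 2·0 = -1
t_3 = 1·-1 + 2·-1 = -3
t_4 = 1·-3 + 2·-1 = -5
t_5 = 1·-5 + 2·-3 = -11
t_6 = 1·-11 + 2·-5 = -21
t_7 = 1·-21 + 2·-11 = -43
t_8 = 1·-43 + 2·-21 = -85
t_9 = 1·-85 + 2·-43 = -171
t_10 = 1·-171 + 2·-85 = -341
t_11 = 1·-341 + 2·-171 = -683
t_12 = 1·-683 + 2·-341 = -1365
t_13 = 1·-1365 + 2·-683 = -2731
t_14 = 1·-2731 + 2·-1365 = -5461
t_15 = 1·-5461 + 2·-2731 = -10923

-10923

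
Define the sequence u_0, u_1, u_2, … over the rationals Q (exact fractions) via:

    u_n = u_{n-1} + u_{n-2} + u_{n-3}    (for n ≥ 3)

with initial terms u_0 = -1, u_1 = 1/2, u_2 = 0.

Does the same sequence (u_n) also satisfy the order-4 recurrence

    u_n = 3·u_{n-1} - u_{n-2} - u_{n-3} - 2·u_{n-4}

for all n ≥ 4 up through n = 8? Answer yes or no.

yes

Terms u_0..u_8: -1, 1/2, 0, -1/2, 0, -1/2, -1, -3/2, -3
n=4: candidate gives 0, actual u_4 = 0 ✓
n=5: candidate gives -1/2, actual u_5 = -1/2 ✓
n=6: candidate gives -1, actual u_6 = -1 ✓
n=7: candidate gives -3/2, actual u_7 = -3/2 ✓
n=8: candidate gives -3, actual u_8 = -3 ✓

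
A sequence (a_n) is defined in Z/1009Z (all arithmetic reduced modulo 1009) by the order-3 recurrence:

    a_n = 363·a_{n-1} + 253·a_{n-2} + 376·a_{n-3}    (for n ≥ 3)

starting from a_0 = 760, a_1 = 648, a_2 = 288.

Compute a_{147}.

a_3 = 363·288 + 253·648 + 376·760 = 307
a_4 = 363·307 + 253·288 + 376·648 = 137
a_5 = 363·137 + 253·307 + 376·288 = 593
a_6 = 363·593 + 253·137 + 376·307 = 94
a_7 = 363·94 + 253·593 + 376·137 = 566
a_8 = 363·566 + 253·94 + 376·593 = 176
Continuing the recurrence:
  a_9 = 270;  a_10 = 186;  a_11 = 204;  a_12 = 650;  a_13 = 312;  a_14 = 251
  a_15 = 759;  a_16 = 264;  a_17 = 833;  a_18 = 723;  a_19 = 359;  a_20 = 864
  a_21 = 277;  a_22 = 77;  a_23 = 125;  a_24 = 505;  a_25 = 723;  a_26 = 317
  a_27 = 523;  a_28 = 65;  a_29 = 658;  a_30 = 924;  a_31 = 637;  a_32 = 57
  a_33 = 560;  a_34 = 136;  a_35 = 590;  a_36 = 43;  a_37 = 89;  a_38 = 668
  a_39 = 667;  a_40 = 629;  a_41 = 468;  a_42 = 647;  a_43 = 513;  a_44 = 189
  a_45 = 735;  a_46 = 992;  a_47 = 616;  a_48 = 248;  a_49 = 347;  a_50 = 577
  a_51 = 7;  a_52 = 510;  a_53 = 253;  a_54 = 512;  a_55 = 692;  a_56 = 621
  a_57 = 728;  a_58 = 494;  a_59 = 683;  a_60 = 879;  a_61 = 581;  a_62 = 951
  a_63 = 375;  a_64 = 883;  a_65 = 86;  a_66 = 89;  a_67 = 635;  a_68 = 820
  a_69 = 396;  a_70 = 712;  a_71 = 15;  a_72 = 498;  a_73 = 249;  a_74 = 41
  a_75 = 770;  a_76 = 87;  a_77 = 656;  a_78 = 763;  a_79 = 410;  a_80 = 278
  a_81 = 149;  a_82 = 97;  a_83 = 861;  a_84 = 607;  a_85 = 416;  a_86 = 717
  a_87 = 459;  a_88 = 943;  a_89 = 539;  a_90 = 411;  a_91 = 422;  a_92 = 738
  a_93 = 480;  a_94 = 1000;  a_95 = 133;  a_96 = 466;  a_97 = 650;  a_98 = 256
  a_99 = 742;  a_100 = 357;  a_101 = 892;  a_102 = 935;  a_103 = 76;  a_104 = 189
  a_105 = 480;  a_106 = 401;  a_107 = 52;  a_108 = 127;  a_109 = 161;  a_110 = 145
  a_111 = 869;  a_112 = 996;  a_113 = 255;  a_114 = 312;  a_115 = 344;  a_116 = 15
  a_117 = 926;  a_118 = 92;  a_119 = 884;  a_120 = 170;  a_121 = 101;  a_122 = 385
  a_123 = 185;  a_124 = 736;  a_125 = 647;  a_126 = 255;  a_127 = 240;  a_128 = 388
  a_129 = 798;  a_130 = 821;  a_131 = 45;  a_132 = 425;  a_133 = 126;  a_134 = 671
  a_135 = 372;  a_136 = 34;  a_137 = 559;  a_138 = 259;  a_139 = 14;  a_140 = 291
  a_141 = 723;  a_142 = 294;  a_143 = 502;  a_144 = 749;  a_145 = 901
a_146 = 363·901 + 253·749 + 376·502 = 21
a_147 = 363·21 + 253·901 + 376·749 = 592

592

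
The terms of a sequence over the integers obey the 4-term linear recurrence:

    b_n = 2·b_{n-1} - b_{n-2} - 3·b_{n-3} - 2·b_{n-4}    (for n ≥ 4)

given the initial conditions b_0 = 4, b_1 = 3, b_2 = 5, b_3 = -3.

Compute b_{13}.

b_4 = 2·-3 + -1·5 + -3·3 + -2·4 = -28
b_5 = 2·-28 + -1·-3 + -3·5 + -2·3 = -74
b_6 = 2·-74 + -1·-28 + -3·-3 + -2·5 = -121
b_7 = 2·-121 + -1·-74 + -3·-28 + -2·-3 = -78
b_8 = 2·-78 + -1·-121 + -3·-74 + -2·-28 = 243
b_9 = 2·243 + -1·-78 + -3·-121 + -2·-74 = 1075
b_10 = 2·1075 + -1·243 + -3·-78 + -2·-121 = 2383
b_11 = 2·2383 + -1·1075 + -3·243 + -2·-78 = 3118
b_12 = 2·3118 + -1·2383 + -3·1075 + -2·243 = 142
b_13 = 2·142 + -1·3118 + -3·2383 + -2·1075 = -12133

-12133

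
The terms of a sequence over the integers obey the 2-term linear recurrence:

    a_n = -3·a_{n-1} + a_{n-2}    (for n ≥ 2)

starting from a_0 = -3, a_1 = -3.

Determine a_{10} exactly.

a_2 = -3·-3 + 1·-3 = 6
a_3 = -3·6 + 1·-3 = -21
a_4 = -3·-21 + 1·6 = 69
a_5 = -3·69 + 1·-21 = -228
a_6 = -3·-228 + 1·69 = 753
a_7 = -3·753 + 1·-228 = -2487
a_8 = -3·-2487 + 1·753 = 8214
a_9 = -3·8214 + 1·-2487 = -27129
a_10 = -3·-27129 + 1·8214 = 89601

89601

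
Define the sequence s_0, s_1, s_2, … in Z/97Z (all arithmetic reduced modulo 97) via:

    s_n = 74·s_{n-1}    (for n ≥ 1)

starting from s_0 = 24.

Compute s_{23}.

15

s_1 = 74·24 = 30
s_2 = 74·30 = 86
s_3 = 74·86 = 59
s_4 = 74·59 = 1
s_5 = 74·1 = 74
s_6 = 74·74 = 44
s_7 = 74·44 = 55
s_8 = 74·55 = 93
s_9 = 74·93 = 92
s_10 = 74·92 = 18
s_11 = 74·18 = 71
s_12 = 74·71 = 16
s_13 = 74·16 = 20
s_14 = 74·20 = 25
s_15 = 74·25 = 7
s_16 = 74·7 = 33
s_17 = 74·33 = 17
s_18 = 74·17 = 94
s_19 = 74·94 = 69
s_20 = 74·69 = 62
s_21 = 74·62 = 29
s_22 = 74·29 = 12
s_23 = 74·12 = 15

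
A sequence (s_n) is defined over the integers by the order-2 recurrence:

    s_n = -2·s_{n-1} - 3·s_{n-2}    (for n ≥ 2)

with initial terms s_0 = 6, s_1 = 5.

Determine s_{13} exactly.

s_2 = -2·5 + -3·6 = -28
s_3 = -2·-28 + -3·5 = 41
s_4 = -2·41 + -3·-28 = 2
s_5 = -2·2 + -3·41 = -127
s_6 = -2·-127 + -3·2 = 248
s_7 = -2·248 + -3·-127 = -115
s_8 = -2·-115 + -3·248 = -514
s_9 = -2·-514 + -3·-115 = 1373
s_10 = -2·1373 + -3·-514 = -1204
s_11 = -2·-1204 + -3·1373 = -1711
s_12 = -2·-1711 + -3·-1204 = 7034
s_13 = -2·7034 + -3·-1711 = -8935

-8935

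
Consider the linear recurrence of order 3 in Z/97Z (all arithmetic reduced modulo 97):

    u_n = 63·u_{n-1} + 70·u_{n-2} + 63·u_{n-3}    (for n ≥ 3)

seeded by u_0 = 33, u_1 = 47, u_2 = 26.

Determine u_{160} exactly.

u_3 = 63·26 + 70·47 + 63·33 = 23
u_4 = 63·23 + 70·26 + 63·47 = 22
u_5 = 63·22 + 70·23 + 63·26 = 75
u_6 = 63·75 + 70·22 + 63·23 = 51
u_7 = 63·51 + 70·75 + 63·22 = 52
u_8 = 63·52 + 70·51 + 63·75 = 28
Continuing the recurrence:
  u_9 = 81;  u_10 = 57;  u_11 = 64;  u_12 = 30;  u_13 = 67;  u_14 = 71
  u_15 = 92;  u_16 = 49;  u_17 = 32;  u_18 = 87;  u_19 = 41;  u_20 = 19
  u_21 = 42;  u_22 = 60;  u_23 = 60;  u_24 = 53;  u_25 = 67;  u_26 = 71
  u_27 = 86;  u_28 = 59;  u_29 = 48;  u_30 = 59;  u_31 = 27;  u_32 = 28
  u_33 = 96;  u_34 = 9;  u_35 = 30;  u_36 = 32;  u_37 = 27;  u_38 = 11
  u_39 = 40;  u_40 = 44;  u_41 = 57;  u_42 = 73;  u_43 = 12;  u_44 = 48
  u_45 = 24;  u_46 = 2;  u_47 = 77;  u_48 = 4;  u_49 = 45;  u_50 = 12
  u_51 = 84;  u_52 = 43;  u_53 = 33;  u_54 = 2;  u_55 = 4;  u_56 = 46
  u_57 = 6;  u_58 = 67;  u_59 = 70;  u_60 = 69;  u_61 = 82;  u_62 = 50
  u_63 = 45;  u_64 = 55;  u_65 = 65;  u_66 = 13;  u_67 = 7;  u_68 = 14
  u_69 = 57;  u_70 = 65;  u_71 = 43;  u_72 = 83;  u_73 = 15;  u_74 = 55
  u_75 = 44;  u_76 = 1;  u_77 = 12;  u_78 = 9;  u_79 = 15;  u_80 = 3
  u_81 = 60;  u_82 = 85;  u_83 = 44;  u_84 = 86;  u_85 = 79;  u_86 = 92
  u_87 = 60;  u_88 = 65;  u_89 = 26;  u_90 = 74;  u_91 = 4;  u_92 = 86
  u_93 = 78;  u_94 = 31;  u_95 = 27;  u_96 = 55;  u_97 = 33;  u_98 = 64
  u_99 = 10;  u_100 = 11;  u_101 = 90;  u_102 = 86;  u_103 = 92;  u_104 = 26
  u_105 = 13;  u_106 = 93;  u_107 = 65;  u_108 = 75;  u_109 = 2;  u_110 = 62
  u_111 = 41;  u_112 = 65;  u_113 = 7;  u_114 = 8;  u_115 = 45;  u_116 = 53
  u_117 = 9;  u_118 = 31;  u_119 = 5;  u_120 = 45;  u_121 = 94;  u_122 = 75
  u_123 = 75;  u_124 = 86;  u_125 = 67;  u_126 = 28;  u_127 = 38;  u_128 = 39
  u_129 = 91;  u_130 = 90;  u_131 = 44;  u_132 = 61;  u_133 = 80;  u_134 = 54
  u_135 = 41;  u_136 = 54;  u_137 = 71;  u_138 = 69;  u_139 = 12;  u_140 = 68
  u_141 = 62;  u_142 = 13;  u_143 = 34;  u_144 = 71;  u_145 = 9;  u_146 = 16
  u_147 = 0;  u_148 = 38;  u_149 = 7;  u_150 = 94;  u_151 = 76;  u_152 = 72
  u_153 = 64;  u_154 = 86;  u_155 = 78;  u_156 = 28;  u_157 = 32;  u_158 = 63
u_159 = 63·63 + 70·32 + 63·28 = 19
u_160 = 63·19 + 70·63 + 63·32 = 57

57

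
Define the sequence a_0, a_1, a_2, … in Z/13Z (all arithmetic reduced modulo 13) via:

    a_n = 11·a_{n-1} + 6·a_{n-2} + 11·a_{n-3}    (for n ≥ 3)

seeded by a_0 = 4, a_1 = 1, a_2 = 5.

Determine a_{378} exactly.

2

a_3 = 11·5 + 6·1 + 11·4 = 1
a_4 = 11·1 + 6·5 + 11·1 = 0
a_5 = 11·0 + 6·1 + 11·5 = 9
a_6 = 11·9 + 6·0 + 11·1 = 6
a_7 = 11·6 + 6·9 + 11·0 = 3
a_8 = 11·3 + 6·6 + 11·9 = 12
Continuing the recurrence:
  a_9 = 8;  a_10 = 11;  a_11 = 2;  a_12 = 7;  a_13 = 2;  a_14 = 8
  a_15 = 8;  a_16 = 2;  a_17 = 2;  a_18 = 5;  a_19 = 11;  a_20 = 4
  a_21 = 9;  a_22 = 10;  a_23 = 0;  a_24 = 3;  a_25 = 0;  a_26 = 5
  a_27 = 10;  a_28 = 10;  a_29 = 4;  a_30 = 6;  a_31 = 5;  a_32 = 5
  a_33 = 8;  a_34 = 4;  a_35 = 4;  a_36 = 0;  a_37 = 3;  a_38 = 12
  a_39 = 7;  a_40 = 0;  a_41 = 5;  a_42 = 2;  a_43 = 0;  a_44 = 2
  a_45 = 5;  a_46 = 2;  a_47 = 9;  a_48 = 10;  a_49 = 4;  a_50 = 8
  a_51 = 1;  a_52 = 12;  a_53 = 5;  a_54 = 8;  a_55 = 3;  a_56 = 6
  a_57 = 3;  a_58 = 11;  a_59 = 10;  a_60 = 1;  a_61 = 10;  a_62 = 5
  a_63 = 9;  a_64 = 5;  a_65 = 8;  a_66 = 9;  a_67 = 7;  a_68 = 11
  a_69 = 2;  a_70 = 9;  a_71 = 11;  a_72 = 2;  a_73 = 5;  a_74 = 6
  a_75 = 1;  a_76 = 11;  a_77 = 11;  a_78 = 3;  a_79 = 12;  a_80 = 11
  a_81 = 5;  a_82 = 6;  a_83 = 9;  a_84 = 8;  a_85 = 0;  a_86 = 4
  a_87 = 2;  a_88 = 7;  a_89 = 3;  a_90 = 6;  a_91 = 5;  a_92 = 7
  a_93 = 4;  a_94 = 11;  a_95 = 1;  a_96 = 4;  a_97 = 2;  a_98 = 5
  a_99 = 7;  a_100 = 12;  a_101 = 8;  a_102 = 3;  a_103 = 5;  a_104 = 5
  a_105 = 1;  a_106 = 5;  a_107 = 12;  a_108 = 4;  a_109 = 2;  a_110 = 9
  a_111 = 12;  a_112 = 0;  a_113 = 2;  a_114 = 11;  a_115 = 3;  a_116 = 4
  a_117 = 1;  a_118 = 3;  a_119 = 5;  a_120 = 6;  a_121 = 12;  a_122 = 2
  a_123 = 4;  a_124 = 6;  a_125 = 8;  a_126 = 12;  a_127 = 12;  a_128 = 6
  a_129 = 10;  a_130 = 5;  a_131 = 12;  a_132 = 12;  a_133 = 12;  a_134 = 11
  a_135 = 0;  a_136 = 3;  a_137 = 11;  a_138 = 9;  a_139 = 3;  a_140 = 0
  a_141 = 0;  a_142 = 7;  a_143 = 12;  a_144 = 5;  a_145 = 9;  a_146 = 1
  a_147 = 3;  a_148 = 8;  a_149 = 0;  a_150 = 3;  a_151 = 4;  a_152 = 10
  a_153 = 11;  a_154 = 4;  a_155 = 12;  a_156 = 4;  a_157 = 4;  a_158 = 5
  a_159 = 6;  a_160 = 10;  a_161 = 6;  a_162 = 10;  a_163 = 9;  a_164 = 4
  a_165 = 0;  a_166 = 6;  a_167 = 6;  a_168 = 11;  a_169 = 2;  a_170 = 11
  a_171 = 7;  a_172 = 9;  a_173 = 2;  a_174 = 10;  a_175 = 0;  a_176 = 4
  a_177 = 11;  a_178 = 2;  a_179 = 2;  a_180 = 12;  a_181 = 10;  a_182 = 9
  a_183 = 5;  a_184 = 11;  a_185 = 3;  a_186 = 11;  a_187 = 0;  a_188 = 8
  a_189 = 1;  a_190 = 7;  a_191 = 2;  a_192 = 10;  a_193 = 4;  a_194 = 9
  a_195 = 12;  a_196 = 9;  a_197 = 10;  a_198 = 10;  a_199 = 9;  a_200 = 9
  a_201 = 3;  a_202 = 4;  a_203 = 5;  a_204 = 8;  a_205 = 6;  a_206 = 0
  a_207 = 7;  a_208 = 0;  a_209 = 3;  a_210 = 6;  a_211 = 6;  a_212 = 5
  a_213 = 1;  a_214 = 3;  a_215 = 3;  a_216 = 10;  a_217 = 5;  a_218 = 5
  a_219 = 0;  a_220 = 7;  a_221 = 2;  a_222 = 12;  a_223 = 0;  a_224 = 3
  a_225 = 9;  a_226 = 0;  a_227 = 9;  a_228 = 3;  a_229 = 9;  a_230 = 8
  a_231 = 6;  a_232 = 5;  a_233 = 10;  a_234 = 11;  a_235 = 2;  a_236 = 3
  a_237 = 10;  a_238 = 7;  a_239 = 1;  a_240 = 7;  a_241 = 4;  a_242 = 6
  a_243 = 11;  a_244 = 6;  a_245 = 3;  a_246 = 8;  a_247 = 3;  a_248 = 10
  a_249 = 8;  a_250 = 12;  a_251 = 4;  a_252 = 9;  a_253 = 8;  a_254 = 4
  a_255 = 9;  a_256 = 3;  a_257 = 1;  a_258 = 11;  a_259 = 4;  a_260 = 4
  a_261 = 7;  a_262 = 2;  a_263 = 4;  a_264 = 3;  a_265 = 1;  a_266 = 8
  a_267 = 10;  a_268 = 0;  a_269 = 5;  a_270 = 9;  a_271 = 12;  a_272 = 7
  a_273 = 1;  a_274 = 3;  a_275 = 12;  a_276 = 5;  a_277 = 4;  a_278 = 11
  a_279 = 5;  a_280 = 9;  a_281 = 3;  a_282 = 12;  a_283 = 2;  a_284 = 10
  a_285 = 7;  a_286 = 3;  a_287 = 3;  a_288 = 11;  a_289 = 3;  a_290 = 2
  a_291 = 5;  a_292 = 9;  a_293 = 8;  a_294 = 2;  a_295 = 0;  a_296 = 9
  a_297 = 4;  a_298 = 7;  a_299 = 5;  a_300 = 11;  a_301 = 7;  a_302 = 3
  a_303 = 1;  a_304 = 2;  a_305 = 9;  a_306 = 5;  a_307 = 1;  a_308 = 10
  a_309 = 2;  a_310 = 2;  a_311 = 1;  a_312 = 6;  a_313 = 3;  a_314 = 2
  a_315 = 2;  a_316 = 2;  a_317 = 4;  a_318 = 0;  a_319 = 7;  a_320 = 4
  a_321 = 8;  a_322 = 7;  a_323 = 0;  a_324 = 0;  a_325 = 12;  a_326 = 2
  a_327 = 3;  a_328 = 8;  a_329 = 11;  a_330 = 7;  a_331 = 10;  a_332 = 0
  a_333 = 7;  a_334 = 5;  a_335 = 6;  a_336 = 4;  a_337 = 5;  a_338 = 2
  a_339 = 5;  a_340 = 5;  a_341 = 3;  a_342 = 1;  a_343 = 6;  a_344 = 1
  a_345 = 6;  a_346 = 8;  a_347 = 5;  a_348 = 0;  a_349 = 1;  a_350 = 1
  a_351 = 4;  a_352 = 9;  a_353 = 4;  a_354 = 12;  a_355 = 8;  a_356 = 9
  a_357 = 6;  a_358 = 0;  a_359 = 5;  a_360 = 4;  a_361 = 9;  a_362 = 9
  a_363 = 2;  a_364 = 6;  a_365 = 8;  a_366 = 3;  a_367 = 4;  a_368 = 7
  a_369 = 4;  a_370 = 0;  a_371 = 10;  a_372 = 11;  a_373 = 12;  a_374 = 9
  a_375 = 6;  a_376 = 5
a_377 = 11·5 + 6·6 + 11·9 = 8
a_378 = 11·8 + 6·5 + 11·6 = 2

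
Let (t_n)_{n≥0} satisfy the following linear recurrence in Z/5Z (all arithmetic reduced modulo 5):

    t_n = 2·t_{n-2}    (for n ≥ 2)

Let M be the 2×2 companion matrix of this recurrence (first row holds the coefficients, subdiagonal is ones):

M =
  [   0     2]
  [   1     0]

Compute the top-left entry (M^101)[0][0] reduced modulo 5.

0

(M^101)[0][0] is the top entry after applying M 101 times to the unit state (1, 0). Equivalently it is h_{102} for the auxiliary sequence (h_n) obeying the same recurrence with h_1 = 1 and h_i = 0 for 0 ≤ i < 1:
h_2 = 0·1 + 2·0 = 0
h_3 = 0·0 + 2·1 = 2
h_4 = 0·2 + 2·0 = 0
h_5 = 0·0 + 2·2 = 4
h_6 = 0·4 + 2·0 = 0
h_7 = 0·0 + 2·4 = 3
h_8 = 0·3 + 2·0 = 0
h_9 = 0·0 + 2·3 = 1
(h_8, h_9) = (0, 1) = (h_0, h_1), so the sequence has period 8.
102 ≡ 6 (mod 8), hence h_102 = h_6 = 0.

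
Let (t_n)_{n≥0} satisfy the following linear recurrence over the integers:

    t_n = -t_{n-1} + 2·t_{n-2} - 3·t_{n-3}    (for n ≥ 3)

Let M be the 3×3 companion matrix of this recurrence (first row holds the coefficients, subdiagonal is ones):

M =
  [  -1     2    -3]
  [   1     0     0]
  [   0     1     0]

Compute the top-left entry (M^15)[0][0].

(M^15)[0][0] is the top entry after applying M 15 times to the unit state (1, 0, 0). Equivalently it is h_{17} for the auxiliary sequence (h_n) obeying the same recurrence with h_2 = 1 and h_i = 0 for 0 ≤ i < 2:
h_3 = -1·1 + 2·0 + -3·0 = -1
h_4 = -1·-1 + 2·1 + -3·0 = 3
h_5 = -1·3 + 2·-1 + -3·1 = -8
h_6 = -1·-8 + 2·3 + -3·-1 = 17
h_7 = -1·17 + 2·-8 + -3·3 = -42
h_8 = -1·-42 + 2·17 + -3·-8 = 100
h_9 = -1·100 + 2·-42 + -3·17 = -235
h_10 = -1·-235 + 2·100 + -3·-42 = 561
h_11 = -1·561 + 2·-235 + -3·100 = -1331
h_12 = -1·-1331 + 2·561 + -3·-235 = 3158
h_13 = -1·3158 + 2·-1331 + -3·561 = -7503
h_14 = -1·-7503 + 2·3158 + -3·-1331 = 17812
h_15 = -1·17812 + 2·-7503 + -3·3158 = -42292
h_16 = -1·-42292 + 2·17812 + -3·-7503 = 100425
h_17 = -1·100425 + 2·-42292 + -3·17812 = -238445

-238445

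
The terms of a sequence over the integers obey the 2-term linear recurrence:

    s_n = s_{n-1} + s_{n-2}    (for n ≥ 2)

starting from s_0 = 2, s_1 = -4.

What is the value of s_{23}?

s_2 = 1·-4 + 1·2 = -2
s_3 = 1·-2 + 1·-4 = -6
s_4 = 1·-6 + 1·-2 = -8
s_5 = 1·-8 + 1·-6 = -14
s_6 = 1·-14 + 1·-8 = -22
s_7 = 1·-22 + 1·-14 = -36
s_8 = 1·-36 + 1·-22 = -58
s_9 = 1·-58 + 1·-36 = -94
s_10 = 1·-94 + 1·-58 = -152
s_11 = 1·-152 + 1·-94 = -246
s_12 = 1·-246 + 1·-152 = -398
s_13 = 1·-398 + 1·-246 = -644
s_14 = 1·-644 + 1·-398 = -1042
s_15 = 1·-1042 + 1·-644 = -1686
s_16 = 1·-1686 + 1·-1042 = -2728
s_17 = 1·-2728 + 1·-1686 = -4414
s_18 = 1·-4414 + 1·-2728 = -7142
s_19 = 1·-7142 + 1·-4414 = -11556
s_20 = 1·-11556 + 1·-7142 = -18698
s_21 = 1·-18698 + 1·-11556 = -30254
s_22 = 1·-30254 + 1·-18698 = -48952
s_23 = 1·-48952 + 1·-30254 = -79206

-79206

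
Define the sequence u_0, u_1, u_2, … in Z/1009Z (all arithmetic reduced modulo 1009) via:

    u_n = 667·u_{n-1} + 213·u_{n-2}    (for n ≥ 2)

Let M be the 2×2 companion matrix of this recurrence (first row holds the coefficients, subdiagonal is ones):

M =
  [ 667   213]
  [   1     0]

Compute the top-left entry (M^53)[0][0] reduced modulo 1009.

16

(M^53)[0][0] is the top entry after applying M 53 times to the unit state (1, 0). Equivalently it is h_{54} for the auxiliary sequence (h_n) obeying the same recurrence with h_1 = 1 and h_i = 0 for 0 ≤ i < 1:
h_2 = 667·1 + 213·0 = 667
h_3 = 667·667 + 213·1 = 133
h_4 = 667·133 + 213·667 = 730
h_5 = 667·730 + 213·133 = 649
h_6 = 667·649 + 213·730 = 126
h_7 = 667·126 + 213·649 = 299
h_8 = 667·299 + 213·126 = 255
h_9 = 667·255 + 213·299 = 693
h_10 = 667·693 + 213·255 = 947
h_11 = 667·947 + 213·693 = 310
h_12 = 667·310 + 213·947 = 845
h_13 = 667·845 + 213·310 = 29
h_14 = 667·29 + 213·845 = 555
h_15 = 667·555 + 213·29 = 5
h_16 = 667·5 + 213·555 = 470
h_17 = 667·470 + 213·5 = 756
h_18 = 667·756 + 213·470 = 980
h_19 = 667·980 + 213·756 = 425
h_20 = 667·425 + 213·980 = 832
h_21 = 667·832 + 213·425 = 718
h_22 = 667·718 + 213·832 = 272
h_23 = 667·272 + 213·718 = 379
h_24 = 667·379 + 213·272 = 966
h_25 = 667·966 + 213·379 = 587
h_26 = 667·587 + 213·966 = 968
h_27 = 667·968 + 213·587 = 820
h_28 = 667·820 + 213·968 = 410
h_29 = 667·410 + 213·820 = 134
h_30 = 667·134 + 213·410 = 133
h_31 = 667·133 + 213·134 = 209
h_32 = 667·209 + 213·133 = 238
h_33 = 667·238 + 213·209 = 454
h_34 = 667·454 + 213·238 = 362
h_35 = 667·362 + 213·454 = 141
h_36 = 667·141 + 213·362 = 632
h_37 = 667·632 + 213·141 = 554
h_38 = 667·554 + 213·632 = 643
h_39 = 667·643 + 213·554 = 5
h_40 = 667·5 + 213·643 = 43
h_41 = 667·43 + 213·5 = 485
h_42 = 667·485 + 213·43 = 693
h_43 = 667·693 + 213·485 = 496
h_44 = 667·496 + 213·693 = 175
h_45 = 667·175 + 213·496 = 393
h_46 = 667·393 + 213·175 = 742
h_47 = 667·742 + 213·393 = 466
h_48 = 667·466 + 213·742 = 692
h_49 = 667·692 + 213·466 = 827
h_50 = 667·827 + 213·692 = 777
h_51 = 667·777 + 213·827 = 218
h_52 = 667·218 + 213·777 = 135
h_53 = 667·135 + 213·218 = 264
h_54 = 667·264 + 213·135 = 16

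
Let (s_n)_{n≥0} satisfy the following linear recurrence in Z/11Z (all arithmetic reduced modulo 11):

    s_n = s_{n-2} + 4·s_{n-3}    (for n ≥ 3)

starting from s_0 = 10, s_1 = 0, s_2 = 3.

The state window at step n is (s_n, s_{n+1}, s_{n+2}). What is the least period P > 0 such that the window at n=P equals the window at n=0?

n=0: window = (10, 0, 3)
n=1: window = (0, 3, 7)
n=2: window = (3, 7, 3)
n=3: window = (7, 3, 8)
n=4: window = (3, 8, 9)
n=5: window = (8, 9, 9)
n=6: window = (9, 9, 8)
n=7: window = (9, 8, 1)
n=8: window = (8, 1, 0)
n=9: window = (1, 0, 0)
n=10: window = (0, 0, 4)
n=11: window = (0, 4, 0)
n=12: window = (4, 0, 4)
n=13: window = (0, 4, 5)
n=14: window = (4, 5, 4)
n=15: window = (5, 4, 10)
n=16: window = (4, 10, 2)
n=17: window = (10, 2, 4)
n=18: window = (2, 4, 9)
n=19: window = (4, 9, 1)
n=20: window = (9, 1, 3)
n=21: window = (1, 3, 4)
n=22: window = (3, 4, 7)
n=23: window = (4, 7, 5)
n=24: window = (7, 5, 1)
n=25: window = (5, 1, 0)
n=26: window = (1, 0, 10)
n=27: window = (0, 10, 4)
n=28: window = (10, 4, 10)
n=29: window = (4, 10, 0)
n=30: window = (10, 0, 4)
n=31: window = (0, 4, 7)
n=32: window = (4, 7, 4)
n=33: window = (7, 4, 1)
n=34: window = (4, 1, 10)
n=35: window = (1, 10, 6)
n=36: window = (10, 6, 3)
n=37: window = (6, 3, 2)
n=38: window = (3, 2, 5)
n=39: window = (2, 5, 3)
n=40: window = (5, 3, 2)
…
n=663: window = (8, 1, 10)
n=664: window = (1, 10, 0)
n=665: window = (10, 0, 3)
window at n=665 equals window at n=0 → period = 665

665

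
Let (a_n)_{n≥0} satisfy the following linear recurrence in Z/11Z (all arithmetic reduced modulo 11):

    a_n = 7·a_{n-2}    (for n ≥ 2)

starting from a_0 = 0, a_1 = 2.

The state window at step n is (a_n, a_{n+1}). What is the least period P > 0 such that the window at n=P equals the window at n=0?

20

n=0: window = (0, 2)
n=1: window = (2, 0)
n=2: window = (0, 3)
n=3: window = (3, 0)
n=4: window = (0, 10)
n=5: window = (10, 0)
n=6: window = (0, 4)
n=7: window = (4, 0)
n=8: window = (0, 6)
n=9: window = (6, 0)
n=10: window = (0, 9)
n=11: window = (9, 0)
n=12: window = (0, 8)
n=13: window = (8, 0)
n=14: window = (0, 1)
n=15: window = (1, 0)
n=16: window = (0, 7)
n=17: window = (7, 0)
n=18: window = (0, 5)
n=19: window = (5, 0)
n=20: window = (0, 2)
window at n=20 equals window at n=0 → period = 20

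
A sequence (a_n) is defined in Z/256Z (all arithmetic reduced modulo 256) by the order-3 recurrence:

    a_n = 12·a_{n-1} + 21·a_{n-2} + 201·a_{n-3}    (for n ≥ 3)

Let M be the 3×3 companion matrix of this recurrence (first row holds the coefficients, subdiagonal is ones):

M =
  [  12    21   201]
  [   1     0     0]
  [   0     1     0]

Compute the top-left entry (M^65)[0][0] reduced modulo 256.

169

(M^65)[0][0] is the top entry after applying M 65 times to the unit state (1, 0, 0). Equivalently it is h_{67} for the auxiliary sequence (h_n) obeying the same recurrence with h_2 = 1 and h_i = 0 for 0 ≤ i < 2:
h_3 = 12·1 + 21·0 + 201·0 = 12
h_4 = 12·12 + 21·1 + 201·0 = 165
h_5 = 12·165 + 21·12 + 201·1 = 129
h_6 = 12·129 + 21·165 + 201·12 = 1
h_7 = 12·1 + 21·129 + 201·165 = 46
h_8 = 12·46 + 21·1 + 201·129 = 134
h_9 = 12·134 + 21·46 + 201·1 = 215
h_10 = 12·215 + 21·134 + 201·46 = 48
h_11 = 12·48 + 21·215 + 201·134 = 25
h_12 = 12·25 + 21·48 + 201·215 = 235
h_13 = 12·235 + 21·25 + 201·48 = 193
h_14 = 12·193 + 21·235 + 201·25 = 244
h_15 = 12·244 + 21·193 + 201·235 = 200
h_16 = 12·200 + 21·244 + 201·193 = 237
h_17 = 12·237 + 21·200 + 201·244 = 24
h_18 = 12·24 + 21·237 + 201·200 = 153
h_19 = 12·153 + 21·24 + 201·237 = 57
h_20 = 12·57 + 21·153 + 201·24 = 17
h_21 = 12·17 + 21·57 + 201·153 = 154
h_22 = 12·154 + 21·17 + 201·57 = 94
h_23 = 12·94 + 21·154 + 201·17 = 99
h_24 = 12·99 + 21·94 + 201·154 = 68
h_25 = 12·68 + 21·99 + 201·94 = 29
h_26 = 12·29 + 21·68 + 201·99 = 171
h_27 = 12·171 + 21·29 + 201·68 = 201
h_28 = 12·201 + 21·171 + 201·29 = 56
h_29 = 12·56 + 21·201 + 201·171 = 96
h_30 = 12·96 + 21·56 + 201·201 = 233
h_31 = 12·233 + 21·96 + 201·56 = 196
h_32 = 12·196 + 21·233 + 201·96 = 173
h_33 = 12·173 + 21·196 + 201·233 = 33
h_34 = 12·33 + 21·173 + 201·196 = 161
h_35 = 12·161 + 21·33 + 201·173 = 22
h_36 = 12·22 + 21·161 + 201·33 = 38
h_37 = 12·38 + 21·22 + 201·161 = 255
h_38 = 12·255 + 21·38 + 201·22 = 88
h_39 = 12·88 + 21·255 + 201·38 = 225
h_40 = 12·225 + 21·88 + 201·255 = 251
h_41 = 12·251 + 21·225 + 201·88 = 81
h_42 = 12·81 + 21·251 + 201·225 = 12
h_43 = 12·12 + 21·81 + 201·251 = 72
h_44 = 12·72 + 21·12 + 201·81 = 245
h_45 = 12·245 + 21·72 + 201·12 = 208
h_46 = 12·208 + 21·245 + 201·72 = 97
h_47 = 12·97 + 21·208 + 201·245 = 249
h_48 = 12·249 + 21·97 + 201·208 = 241
h_49 = 12·241 + 21·249 + 201·97 = 226
h_50 = 12·226 + 21·241 + 201·249 = 222
h_51 = 12·222 + 21·226 + 201·241 = 43
h_52 = 12·43 + 21·222 + 201·226 = 172
h_53 = 12·172 + 21·43 + 201·222 = 229
h_54 = 12·229 + 21·172 + 201·43 = 155
h_55 = 12·155 + 21·229 + 201·172 = 25
h_56 = 12·25 + 21·155 + 201·229 = 176
h_57 = 12·176 + 21·25 + 201·155 = 0
h_58 = 12·0 + 21·176 + 201·25 = 17
h_59 = 12·17 + 21·0 + 201·176 = 252
h_60 = 12·252 + 21·17 + 201·0 = 53
h_61 = 12·53 + 21·252 + 201·17 = 129
h_62 = 12·129 + 21·53 + 201·252 = 65
h_63 = 12·65 + 21·129 + 201·53 = 62
h_64 = 12·62 + 21·65 + 201·129 = 134
h_65 = 12·134 + 21·62 + 201·65 = 103
h_66 = 12·103 + 21·134 + 201·62 = 128
h_67 = 12·128 + 21·103 + 201·134 = 169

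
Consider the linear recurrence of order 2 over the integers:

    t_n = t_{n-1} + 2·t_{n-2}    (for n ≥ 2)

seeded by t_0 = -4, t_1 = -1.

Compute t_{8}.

-429

t_2 = 1·-1 + 2·-4 = -9
t_3 = 1·-9 + 2·-1 = -11
t_4 = 1·-11 + 2·-9 = -29
t_5 = 1·-29 + 2·-11 = -51
t_6 = 1·-51 + 2·-29 = -109
t_7 = 1·-109 + 2·-51 = -211
t_8 = 1·-211 + 2·-109 = -429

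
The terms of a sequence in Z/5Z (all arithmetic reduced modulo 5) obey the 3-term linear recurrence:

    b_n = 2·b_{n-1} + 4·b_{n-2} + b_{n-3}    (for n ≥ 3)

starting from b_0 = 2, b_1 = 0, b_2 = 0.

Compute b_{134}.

b_3 = 2·0 + 4·0 + 1·2 = 2
b_4 = 2·2 + 4·0 + 1·0 = 4
b_5 = 2·4 + 4·2 + 1·0 = 1
b_6 = 2·1 + 4·4 + 1·2 = 0
b_7 = 2·0 + 4·1 + 1·4 = 3
b_8 = 2·3 + 4·0 + 1·1 = 2
b_9 = 2·2 + 4·3 + 1·0 = 1
b_10 = 2·1 + 4·2 + 1·3 = 3
b_11 = 2·3 + 4·1 + 1·2 = 2
b_12 = 2·2 + 4·3 + 1·1 = 2
b_13 = 2·2 + 4·2 + 1·3 = 0
b_14 = 2·0 + 4·2 + 1·2 = 0
(b_12, b_13, b_14) = (2, 0, 0) = (b_0, b_1, b_2), so the sequence has period 12.
134 ≡ 2 (mod 12), hence b_134 = b_2 = 0.

0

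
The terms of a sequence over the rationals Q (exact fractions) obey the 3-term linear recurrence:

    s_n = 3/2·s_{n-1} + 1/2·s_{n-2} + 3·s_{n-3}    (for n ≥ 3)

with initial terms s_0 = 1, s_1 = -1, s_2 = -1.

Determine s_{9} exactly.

s_3 = 3/2·-1 + 1/2·-1 + 3·1 = 1
s_4 = 3/2·1 + 1/2·-1 + 3·-1 = -2
s_5 = 3/2·-2 + 1/2·1 + 3·-1 = -11/2
s_6 = 3/2·-11/2 + 1/2·-2 + 3·1 = -25/4
s_7 = 3/2·-25/4 + 1/2·-11/2 + 3·-2 = -145/8
s_8 = 3/2·-145/8 + 1/2·-25/4 + 3·-11/2 = -749/16
s_9 = 3/2·-749/16 + 1/2·-145/8 + 3·-25/4 = -3137/32

-3137/32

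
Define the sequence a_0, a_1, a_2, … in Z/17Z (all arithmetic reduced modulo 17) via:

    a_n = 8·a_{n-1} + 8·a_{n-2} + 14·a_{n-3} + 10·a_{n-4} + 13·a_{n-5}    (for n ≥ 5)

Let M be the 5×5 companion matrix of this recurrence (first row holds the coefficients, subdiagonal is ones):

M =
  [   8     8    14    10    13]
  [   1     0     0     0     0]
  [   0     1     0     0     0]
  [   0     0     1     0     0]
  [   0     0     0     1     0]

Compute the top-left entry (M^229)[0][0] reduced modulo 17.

3

(M^229)[0][0] is the top entry after applying M 229 times to the unit state (1, 0, 0, 0, 0). Equivalently it is h_{233} for the auxiliary sequence (h_n) obeying the same recurrence with h_4 = 1 and h_i = 0 for 0 ≤ i < 4:
h_5 = 8·1 + 8·0 + 14·0 + 10·0 + 13·0 = 8
h_6 = 8·8 + 8·1 + 14·0 + 10·0 + 13·0 = 4
h_7 = 8·4 + 8·8 + 14·1 + 10·0 + 13·0 = 8
h_8 = 8·8 + 8·4 + 14·8 + 10·1 + 13·0 = 14
h_9 = 8·14 + 8·8 + 14·4 + 10·8 + 13·1 = 2
h_10 = 8·2 + 8·14 + 14·8 + 10·4 + 13·8 = 10
Continuing the recurrence:
  h_11 = 16;  h_12 = 4;  h_13 = 9;  h_14 = 12;  h_15 = 4;  h_16 = 9
  h_17 = 6;  h_18 = 5;  h_19 = 2;  h_20 = 10;  h_21 = 3;  h_22 = 5
  h_23 = 0;  h_24 = 4;  h_25 = 7;  h_26 = 7;  h_27 = 12;  h_28 = 1
  h_29 = 1;  h_30 = 5;  h_31 = 1;  h_32 = 7;  h_33 = 4;  h_34 = 12
  h_35 = 12;  h_36 = 8;  h_37 = 0;  h_38 = 13;  h_39 = 16;  h_40 = 9
  h_41 = 10;  h_42 = 13;  h_43 = 10;  h_44 = 10;  h_45 = 15;  h_46 = 5
  h_47 = 8;  h_48 = 0;  h_49 = 6;  h_50 = 14;  h_51 = 16;  h_52 = 3
  h_53 = 0;  h_54 = 7;  h_55 = 15;  h_56 = 6;  h_57 = 16;  h_58 = 14
  h_59 = 4;  h_60 = 11;  h_61 = 10;  h_62 = 11;  h_63 = 0;  h_64 = 16
  h_65 = 15;  h_66 = 12;  h_67 = 5;  h_68 = 13;  h_69 = 7;  h_70 = 1
  h_71 = 10;  h_72 = 7;  h_73 = 15;  h_74 = 9;  h_75 = 12;  h_76 = 0
  h_77 = 4;  h_78 = 9;  h_79 = 1;  h_80 = 3;  h_81 = 11;  h_82 = 13
  h_83 = 4;  h_84 = 10;  h_85 = 1;  h_86 = 9;  h_87 = 4;  h_88 = 15
  h_89 = 10;  h_90 = 2;  h_91 = 4;  h_92 = 16;  h_93 = 7;  h_94 = 16
  h_95 = 15;  h_96 = 14;  h_97 = 3;  h_98 = 2;  h_99 = 16;  h_100 = 11
  h_101 = 14;  h_102 = 7;  h_103 = 15;  h_104 = 10;  h_105 = 3;  h_106 = 5
  h_107 = 3;  h_108 = 10;  h_109 = 11;  h_110 = 10;  h_111 = 12;  h_112 = 10
  h_113 = 12;  h_114 = 9;  h_115 = 14;  h_116 = 13;  h_117 = 14;  h_118 = 12
  h_119 = 1;  h_120 = 0;  h_121 = 9;  h_122 = 14;  h_123 = 10;  h_124 = 8
  h_125 = 5;  h_126 = 8;  h_127 = 5;  h_128 = 10;  h_129 = 12;  h_130 = 0
  h_131 = 16;  h_132 = 2;  h_133 = 3;  h_134 = 12;  h_135 = 2;  h_136 = 8
  h_137 = 15;  h_138 = 14;  h_139 = 10;  h_140 = 15;  h_141 = 4;  h_142 = 15
  h_143 = 15;  h_144 = 15;  h_145 = 5;  h_146 = 11;  h_147 = 3;  h_148 = 0
  h_149 = 15;  h_150 = 14;  h_151 = 14;  h_152 = 14;  h_153 = 9;  h_154 = 1
  h_155 = 3;  h_156 = 4;  h_157 = 2;  h_158 = 13;  h_159 = 15;  h_160 = 8
  h_161 = 13;  h_162 = 7;  h_163 = 13;  h_164 = 5;  h_165 = 0;  h_166 = 2
  h_167 = 1;  h_168 = 5;  h_169 = 5;  h_170 = 12;  h_171 = 4;  h_172 = 6
  h_173 = 6;  h_174 = 14;  h_175 = 15;  h_176 = 3;  h_177 = 2;  h_178 = 9
  h_179 = 3;  h_180 = 9;  h_181 = 9;  h_182 = 13;  h_183 = 7;  h_184 = 7
  h_185 = 8;  h_186 = 6;  h_187 = 7;  h_188 = 3;  h_189 = 12;  h_190 = 8
  h_191 = 10;  h_192 = 8;  h_193 = 7;  h_194 = 3;  h_195 = 5;  h_196 = 15
  h_197 = 2;  h_198 = 4;  h_199 = 7;  h_200 = 8;  h_201 = 0;  h_202 = 7
  h_203 = 1;  h_204 = 14;  h_205 = 16;  h_206 = 1;  h_207 = 8;  h_208 = 7
  h_209 = 0;  h_210 = 12;  h_211 = 15;  h_212 = 16;  h_213 = 14;  h_214 = 9
  h_215 = 0;  h_216 = 11;  h_217 = 1;  h_218 = 11;  h_219 = 10;  h_220 = 3
  h_221 = 3;  h_222 = 5;  h_223 = 9;  h_224 = 8;  h_225 = 3;  h_226 = 14
  h_227 = 12;  h_228 = 5;  h_229 = 7;  h_230 = 1;  h_231 = 11
h_232 = 8·11 + 8·1 + 14·7 + 10·5 + 13·12 = 9
h_233 = 8·9 + 8·11 + 14·1 + 10·7 + 13·5 = 3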